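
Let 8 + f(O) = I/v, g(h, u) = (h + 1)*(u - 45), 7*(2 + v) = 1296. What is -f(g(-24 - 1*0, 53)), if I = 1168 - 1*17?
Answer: 2199/1282 ≈ 1.7153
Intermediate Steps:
v = 1282/7 (v = -2 + (⅐)*1296 = -2 + 1296/7 = 1282/7 ≈ 183.14)
g(h, u) = (1 + h)*(-45 + u)
I = 1151 (I = 1168 - 17 = 1151)
f(O) = -2199/1282 (f(O) = -8 + 1151/(1282/7) = -8 + 1151*(7/1282) = -8 + 8057/1282 = -2199/1282)
-f(g(-24 - 1*0, 53)) = -1*(-2199/1282) = 2199/1282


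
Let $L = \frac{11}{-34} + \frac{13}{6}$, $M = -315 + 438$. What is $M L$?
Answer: $\frac{3854}{17} \approx 226.71$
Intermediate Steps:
$M = 123$
$L = \frac{94}{51}$ ($L = 11 \left(- \frac{1}{34}\right) + 13 \cdot \frac{1}{6} = - \frac{11}{34} + \frac{13}{6} = \frac{94}{51} \approx 1.8431$)
$M L = 123 \cdot \frac{94}{51} = \frac{3854}{17}$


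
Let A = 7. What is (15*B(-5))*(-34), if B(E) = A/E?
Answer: 714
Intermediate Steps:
B(E) = 7/E
(15*B(-5))*(-34) = (15*(7/(-5)))*(-34) = (15*(7*(-⅕)))*(-34) = (15*(-7/5))*(-34) = -21*(-34) = 714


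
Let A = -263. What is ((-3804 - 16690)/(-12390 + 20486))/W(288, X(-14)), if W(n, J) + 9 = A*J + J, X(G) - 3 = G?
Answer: -10247/11629904 ≈ -0.00088109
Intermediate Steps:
X(G) = 3 + G
W(n, J) = -9 - 262*J (W(n, J) = -9 + (-263*J + J) = -9 - 262*J)
((-3804 - 16690)/(-12390 + 20486))/W(288, X(-14)) = ((-3804 - 16690)/(-12390 + 20486))/(-9 - 262*(3 - 14)) = (-20494/8096)/(-9 - 262*(-11)) = (-20494*1/8096)/(-9 + 2882) = -10247/4048/2873 = -10247/4048*1/2873 = -10247/11629904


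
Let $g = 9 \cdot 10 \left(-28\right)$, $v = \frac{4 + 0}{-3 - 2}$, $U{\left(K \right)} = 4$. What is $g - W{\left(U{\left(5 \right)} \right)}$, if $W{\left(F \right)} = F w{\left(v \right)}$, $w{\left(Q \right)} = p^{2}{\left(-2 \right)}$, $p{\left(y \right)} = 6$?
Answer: $-2664$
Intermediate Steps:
$v = - \frac{4}{5}$ ($v = \frac{4}{-5} = 4 \left(- \frac{1}{5}\right) = - \frac{4}{5} \approx -0.8$)
$w{\left(Q \right)} = 36$ ($w{\left(Q \right)} = 6^{2} = 36$)
$g = -2520$ ($g = 90 \left(-28\right) = -2520$)
$W{\left(F \right)} = 36 F$ ($W{\left(F \right)} = F 36 = 36 F$)
$g - W{\left(U{\left(5 \right)} \right)} = -2520 - 36 \cdot 4 = -2520 - 144 = -2664$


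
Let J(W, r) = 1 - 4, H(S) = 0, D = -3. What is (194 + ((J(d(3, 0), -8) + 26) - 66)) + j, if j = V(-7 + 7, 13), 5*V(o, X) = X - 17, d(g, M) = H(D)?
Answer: 751/5 ≈ 150.20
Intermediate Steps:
d(g, M) = 0
J(W, r) = -3
V(o, X) = -17/5 + X/5 (V(o, X) = (X - 17)/5 = (-17 + X)/5 = -17/5 + X/5)
j = -4/5 (j = -17/5 + (1/5)*13 = -17/5 + 13/5 = -4/5 ≈ -0.80000)
(194 + ((J(d(3, 0), -8) + 26) - 66)) + j = (194 + ((-3 + 26) - 66)) - 4/5 = (194 + (23 - 66)) - 4/5 = (194 - 43) - 4/5 = 151 - 4/5 = 751/5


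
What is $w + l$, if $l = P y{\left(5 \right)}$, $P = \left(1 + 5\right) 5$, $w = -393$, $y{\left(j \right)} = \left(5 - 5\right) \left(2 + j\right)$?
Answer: $-393$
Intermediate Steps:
$y{\left(j \right)} = 0$ ($y{\left(j \right)} = 0 \left(2 + j\right) = 0$)
$P = 30$ ($P = 6 \cdot 5 = 30$)
$l = 0$ ($l = 30 \cdot 0 = 0$)
$w + l = -393 + 0 = -393$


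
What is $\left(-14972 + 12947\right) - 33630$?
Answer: $-35655$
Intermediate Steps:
$\left(-14972 + 12947\right) - 33630 = -2025 - 33630 = -35655$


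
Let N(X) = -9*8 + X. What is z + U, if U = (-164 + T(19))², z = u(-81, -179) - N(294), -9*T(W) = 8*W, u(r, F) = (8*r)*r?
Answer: 6883930/81 ≈ 84987.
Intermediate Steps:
u(r, F) = 8*r²
N(X) = -72 + X
T(W) = -8*W/9
z = 52266 (z = 8*(-81)² - (-72 + 294) = 8*6561 - 1*222 = 52488 - 222 = 52266)
U = 2650384/81 (U = (-164 - 8/9*19)² = (-164 - 152/9)² = (-1628/9)² = 2650384/81 ≈ 32721.)
z + U = 52266 + 2650384/81 = 6883930/81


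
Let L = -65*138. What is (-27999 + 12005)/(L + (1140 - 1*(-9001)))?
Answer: -15994/1171 ≈ -13.658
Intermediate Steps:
L = -8970
(-27999 + 12005)/(L + (1140 - 1*(-9001))) = (-27999 + 12005)/(-8970 + (1140 - 1*(-9001))) = -15994/(-8970 + (1140 + 9001)) = -15994/(-8970 + 10141) = -15994/1171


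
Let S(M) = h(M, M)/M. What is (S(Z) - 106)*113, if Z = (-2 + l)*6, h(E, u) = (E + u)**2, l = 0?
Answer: -17402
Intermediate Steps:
Z = -12 (Z = (-2 + 0)*6 = -2*6 = -12)
S(M) = 4*M (S(M) = (M + M)**2/M = (2*M)**2/M = (4*M**2)/M = 4*M)
(S(Z) - 106)*113 = (4*(-12) - 106)*113 = (-48 - 106)*113 = -154*113 = -17402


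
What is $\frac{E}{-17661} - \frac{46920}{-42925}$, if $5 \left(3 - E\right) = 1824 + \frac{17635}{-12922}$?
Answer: $\frac{128334108547}{115248798210} \approx 1.1135$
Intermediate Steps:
$E = - \frac{23358263}{64610}$ ($E = 3 - \frac{1824 + \frac{17635}{-12922}}{5} = 3 - \frac{1824 + 17635 \left(- \frac{1}{12922}\right)}{5} = 3 - \frac{1824 - \frac{17635}{12922}}{5} = 3 - \frac{23552093}{64610} = - \frac{23358263}{64610} \approx -361.53$)
$\frac{E}{-17661} - \frac{46920}{-42925} = - \frac{23358263}{64610 \left(-17661\right)} - \frac{46920}{-42925} = \left(- \frac{23358263}{64610}\right) \left(- \frac{1}{17661}\right) - - \frac{552}{505} = \frac{23358263}{1141077210} + \frac{552}{505} = \frac{128334108547}{115248798210}$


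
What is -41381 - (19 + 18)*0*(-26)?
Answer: -41381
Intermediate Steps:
-41381 - (19 + 18)*0*(-26) = -41381 - 37*0*(-26) = -41381 - 0*(-26) = -41381 - 1*0 = -41381 + 0 = -41381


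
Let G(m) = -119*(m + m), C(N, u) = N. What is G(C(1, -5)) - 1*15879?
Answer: -16117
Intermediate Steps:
G(m) = -238*m
G(C(1, -5)) - 1*15879 = -238*1 - 1*15879 = -238 - 15879 = -16117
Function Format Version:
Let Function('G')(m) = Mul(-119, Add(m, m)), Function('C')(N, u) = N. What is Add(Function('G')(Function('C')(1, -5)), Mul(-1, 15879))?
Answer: -16117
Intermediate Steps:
Function('G')(m) = Mul(-238, m) (Function('G')(m) = Mul(-119, Mul(2, m)) = Mul(-238, m))
Add(Function('G')(Function('C')(1, -5)), Mul(-1, 15879)) = Add(Mul(-238, 1), Mul(-1, 15879)) = Add(-238, -15879) = -16117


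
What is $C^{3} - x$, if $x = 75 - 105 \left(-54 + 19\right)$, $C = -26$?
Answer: $-21326$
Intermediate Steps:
$x = 3750$ ($x = 75 - -3675 = 75 + 3675 = 3750$)
$C^{3} - x = \left(-26\right)^{3} - 3750 = -17576 - 3750 = -21326$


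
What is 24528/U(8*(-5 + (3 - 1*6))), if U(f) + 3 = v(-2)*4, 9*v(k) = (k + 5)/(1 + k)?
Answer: -73584/13 ≈ -5660.3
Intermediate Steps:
v(k) = (5 + k)/(9*(1 + k)) (v(k) = ((k + 5)/(1 + k))/9 = ((5 + k)/(1 + k))/9 = (5 + k)/(9*(1 + k)))
U(f) = -13/3 (U(f) = -3 + ((5 - 2)/(9*(1 - 2)))*4 = -3 + ((1/9)*3/(-1))*4 = -3 + ((1/9)*(-1)*3)*4 = -3 - 1/3*4 = -3 - 4/3 = -13/3)
24528/U(8*(-5 + (3 - 1*6))) = 24528/(-13/3) = 24528*(-3/13) = -73584/13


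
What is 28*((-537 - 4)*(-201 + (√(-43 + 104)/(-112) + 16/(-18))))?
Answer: 27523916/9 + 541*√61/4 ≈ 3.0593e+6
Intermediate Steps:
28*((-537 - 4)*(-201 + (√(-43 + 104)/(-112) + 16/(-18)))) = 28*(-541*(-201 + (√61*(-1/112) + 16*(-1/18)))) = 28*(-541*(-201 + (-√61/112 - 8/9))) = 28*(-541*(-201 + (-8/9 - √61/112))) = 28*(-541*(-1817/9 - √61/112)) = 28*(982997/9 + 541*√61/112) = 27523916/9 + 541*√61/4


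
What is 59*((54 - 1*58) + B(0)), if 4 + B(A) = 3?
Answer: -295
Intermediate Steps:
B(A) = -1 (B(A) = -4 + 3 = -1)
59*((54 - 1*58) + B(0)) = 59*((54 - 1*58) - 1) = 59*((54 - 58) - 1) = 59*(-4 - 1) = 59*(-5) = -295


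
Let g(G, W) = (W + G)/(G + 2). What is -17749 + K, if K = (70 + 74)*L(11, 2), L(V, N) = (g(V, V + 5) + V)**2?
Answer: 1162019/169 ≈ 6875.9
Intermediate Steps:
g(G, W) = (G + W)/(2 + G)
L(V, N) = (V + (5 + 2*V)/(2 + V))**2 (L(V, N) = ((V + (V + 5))/(2 + V) + V)**2 = ((V + (5 + V))/(2 + V) + V)**2 = ((5 + 2*V)/(2 + V) + V)**2 = (V + (5 + 2*V)/(2 + V))**2)
K = 4161600/169 (K = (70 + 74)*((5 + 11**2 + 4*11)**2/(2 + 11)**2) = 144*((5 + 121 + 44)**2/13**2) = 144*((1/169)*170**2) = 144*((1/169)*28900) = 144*(28900/169) = 4161600/169 ≈ 24625.)
-17749 + K = -17749 + 4161600/169 = 1162019/169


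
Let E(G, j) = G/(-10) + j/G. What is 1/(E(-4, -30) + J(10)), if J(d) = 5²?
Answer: 10/329 ≈ 0.030395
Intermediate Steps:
E(G, j) = -G/10 + j/G (E(G, j) = G*(-⅒) + j/G = -G/10 + j/G)
J(d) = 25
1/(E(-4, -30) + J(10)) = 1/((-⅒*(-4) - 30/(-4)) + 25) = 1/((⅖ - 30*(-¼)) + 25) = 1/((⅖ + 15/2) + 25) = 1/(79/10 + 25) = 1/(329/10) = 10/329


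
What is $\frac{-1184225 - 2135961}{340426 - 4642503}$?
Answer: $\frac{3320186}{4302077} \approx 0.77176$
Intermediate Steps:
$\frac{-1184225 - 2135961}{340426 - 4642503} = - \frac{3320186}{-4302077} = \left(-3320186\right) \left(- \frac{1}{4302077}\right) = \frac{3320186}{4302077}$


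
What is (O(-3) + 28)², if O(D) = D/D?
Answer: 841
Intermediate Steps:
O(D) = 1
(O(-3) + 28)² = (1 + 28)² = 29² = 841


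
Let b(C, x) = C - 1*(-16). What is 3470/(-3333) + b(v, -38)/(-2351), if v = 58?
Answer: -8404612/7835883 ≈ -1.0726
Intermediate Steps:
b(C, x) = 16 + C (b(C, x) = C + 16 = 16 + C)
3470/(-3333) + b(v, -38)/(-2351) = 3470/(-3333) + (16 + 58)/(-2351) = 3470*(-1/3333) + 74*(-1/2351) = -3470/3333 - 74/2351 = -8404612/7835883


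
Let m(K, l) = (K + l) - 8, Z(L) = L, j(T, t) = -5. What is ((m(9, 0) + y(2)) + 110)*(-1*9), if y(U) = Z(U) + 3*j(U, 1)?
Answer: -882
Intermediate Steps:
m(K, l) = -8 + K + l
y(U) = -15 + U (y(U) = U + 3*(-5) = U - 15 = -15 + U)
((m(9, 0) + y(2)) + 110)*(-1*9) = (((-8 + 9 + 0) + (-15 + 2)) + 110)*(-1*9) = ((1 - 13) + 110)*(-9) = (-12 + 110)*(-9) = 98*(-9) = -882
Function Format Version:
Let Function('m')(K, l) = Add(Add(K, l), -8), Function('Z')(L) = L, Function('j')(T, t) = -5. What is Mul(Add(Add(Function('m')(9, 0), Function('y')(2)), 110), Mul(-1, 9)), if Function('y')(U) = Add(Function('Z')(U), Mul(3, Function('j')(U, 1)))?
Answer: -882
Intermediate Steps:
Function('m')(K, l) = Add(-8, K, l)
Function('y')(U) = Add(-15, U) (Function('y')(U) = Add(U, Mul(3, -5)) = Add(U, -15) = Add(-15, U))
Mul(Add(Add(Function('m')(9, 0), Function('y')(2)), 110), Mul(-1, 9)) = Mul(Add(Add(Add(-8, 9, 0), Add(-15, 2)), 110), Mul(-1, 9)) = Mul(Add(Add(1, -13), 110), -9) = Mul(Add(-12, 110), -9) = Mul(98, -9) = -882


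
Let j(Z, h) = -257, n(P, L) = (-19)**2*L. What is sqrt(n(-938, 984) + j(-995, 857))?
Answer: sqrt(354967) ≈ 595.79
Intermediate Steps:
n(P, L) = 361*L
sqrt(n(-938, 984) + j(-995, 857)) = sqrt(361*984 - 257) = sqrt(355224 - 257) = sqrt(354967)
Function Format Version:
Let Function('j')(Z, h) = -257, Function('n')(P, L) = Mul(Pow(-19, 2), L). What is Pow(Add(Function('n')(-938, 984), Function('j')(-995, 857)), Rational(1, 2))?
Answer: Pow(354967, Rational(1, 2)) ≈ 595.79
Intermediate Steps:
Function('n')(P, L) = Mul(361, L)
Pow(Add(Function('n')(-938, 984), Function('j')(-995, 857)), Rational(1, 2)) = Pow(Add(Mul(361, 984), -257), Rational(1, 2)) = Pow(Add(355224, -257), Rational(1, 2)) = Pow(354967, Rational(1, 2))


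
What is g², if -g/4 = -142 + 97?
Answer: 32400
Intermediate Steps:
g = 180 (g = -4*(-142 + 97) = -4*(-45) = 180)
g² = 180² = 32400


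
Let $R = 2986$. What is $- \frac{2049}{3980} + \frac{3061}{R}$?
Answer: $\frac{3032233}{5942140} \approx 0.51029$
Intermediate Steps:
$- \frac{2049}{3980} + \frac{3061}{R} = - \frac{2049}{3980} + \frac{3061}{2986} = \frac{3032233}{5942140}$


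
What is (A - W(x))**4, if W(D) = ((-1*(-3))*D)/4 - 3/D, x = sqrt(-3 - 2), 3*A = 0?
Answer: 531441/6400 ≈ 83.038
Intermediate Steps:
A = 0 (A = (1/3)*0 = 0)
x = I*sqrt(5) (x = sqrt(-5) = I*sqrt(5) ≈ 2.2361*I)
W(D) = -3/D + 3*D/4 (W(D) = (3*D)*(1/4) - 3/D = 3*D/4 - 3/D = -3/D + 3*D/4)
(A - W(x))**4 = (0 - (-3*(-I*sqrt(5)/5) + 3*(I*sqrt(5))/4))**4 = (0 - (-(-3)*I*sqrt(5)/5 + 3*I*sqrt(5)/4))**4 = (0 - (3*I*sqrt(5)/5 + 3*I*sqrt(5)/4))**4 = (0 - 27*I*sqrt(5)/20)**4 = (-27*I*sqrt(5)/20)**4 = 531441/6400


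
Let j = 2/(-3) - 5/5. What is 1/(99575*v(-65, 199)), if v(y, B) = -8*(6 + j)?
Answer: -3/10355800 ≈ -2.8969e-7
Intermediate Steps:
j = -5/3 (j = 2*(-⅓) - 5*⅕ = -⅔ - 1 = -5/3 ≈ -1.6667)
v(y, B) = -104/3 (v(y, B) = -8*(6 - 5/3) = -8*13/3 = -104/3)
1/(99575*v(-65, 199)) = 1/(99575*(-104/3)) = (1/99575)*(-3/104) = -3/10355800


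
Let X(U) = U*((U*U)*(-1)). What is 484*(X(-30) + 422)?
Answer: 13272248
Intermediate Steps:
X(U) = -U³ (X(U) = U*(U²*(-1)) = U*(-U²) = -U³)
484*(X(-30) + 422) = 484*(-1*(-30)³ + 422) = 484*(-1*(-27000) + 422) = 484*(27000 + 422) = 484*27422 = 13272248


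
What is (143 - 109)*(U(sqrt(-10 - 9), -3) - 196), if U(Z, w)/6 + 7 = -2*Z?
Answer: -8092 - 408*I*sqrt(19) ≈ -8092.0 - 1778.4*I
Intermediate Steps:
U(Z, w) = -42 - 12*Z (U(Z, w) = -42 + 6*(-2*Z) = -42 - 12*Z)
(143 - 109)*(U(sqrt(-10 - 9), -3) - 196) = (143 - 109)*((-42 - 12*sqrt(-10 - 9)) - 196) = 34*((-42 - 12*I*sqrt(19)) - 196) = 34*(-238 - 12*I*sqrt(19)) = -8092 - 408*I*sqrt(19)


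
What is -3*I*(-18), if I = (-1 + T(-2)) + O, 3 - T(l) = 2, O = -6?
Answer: -324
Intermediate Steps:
T(l) = 1 (T(l) = 3 - 1*2 = 3 - 2 = 1)
I = -6 (I = (-1 + 1) - 6 = 0 - 6 = -6)
-3*I*(-18) = -3*(-6)*(-18) = 18*(-18) = -324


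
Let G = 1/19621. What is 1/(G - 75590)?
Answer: -19621/1483151389 ≈ -1.3229e-5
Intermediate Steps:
G = 1/19621 ≈ 5.0966e-5
1/(G - 75590) = 1/(1/19621 - 75590) = 1/(-1483151389/19621) = -19621/1483151389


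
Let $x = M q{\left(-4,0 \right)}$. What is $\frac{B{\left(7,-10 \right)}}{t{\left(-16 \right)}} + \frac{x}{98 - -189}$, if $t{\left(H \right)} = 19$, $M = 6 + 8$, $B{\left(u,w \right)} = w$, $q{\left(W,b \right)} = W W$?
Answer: $\frac{198}{779} \approx 0.25417$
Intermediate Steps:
$q{\left(W,b \right)} = W^{2}$
$M = 14$
$x = 224$ ($x = 14 \left(-4\right)^{2} = 14 \cdot 16 = 224$)
$\frac{B{\left(7,-10 \right)}}{t{\left(-16 \right)}} + \frac{x}{98 - -189} = - \frac{10}{19} + \frac{224}{98 - -189} = \left(-10\right) \frac{1}{19} + \frac{224}{98 + 189} = - \frac{10}{19} + \frac{224}{287} = - \frac{10}{19} + 224 \cdot \frac{1}{287} = - \frac{10}{19} + \frac{32}{41} = \frac{198}{779}$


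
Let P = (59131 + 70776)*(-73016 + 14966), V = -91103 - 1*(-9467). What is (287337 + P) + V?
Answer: -7540895649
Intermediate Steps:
V = -81636 (V = -91103 + 9467 = -81636)
P = -7541101350 (P = 129907*(-58050) = -7541101350)
(287337 + P) + V = (287337 - 7541101350) - 81636 = -7540814013 - 81636 = -7540895649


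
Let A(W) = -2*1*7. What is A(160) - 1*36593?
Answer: -36607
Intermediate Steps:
A(W) = -14 (A(W) = -2*7 = -14)
A(160) - 1*36593 = -14 - 1*36593 = -14 - 36593 = -36607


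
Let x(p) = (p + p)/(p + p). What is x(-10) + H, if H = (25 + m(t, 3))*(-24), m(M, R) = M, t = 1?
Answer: -623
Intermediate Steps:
x(p) = 1 (x(p) = (2*p)/((2*p)) = (2*p)*(1/(2*p)) = 1)
H = -624 (H = (25 + 1)*(-24) = 26*(-24) = -624)
x(-10) + H = 1 - 624 = -623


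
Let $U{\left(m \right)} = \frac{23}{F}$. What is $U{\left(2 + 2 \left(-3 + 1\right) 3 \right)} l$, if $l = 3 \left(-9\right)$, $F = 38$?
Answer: $- \frac{621}{38} \approx -16.342$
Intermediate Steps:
$U{\left(m \right)} = \frac{23}{38}$
$l = -27$
$U{\left(2 + 2 \left(-3 + 1\right) 3 \right)} l = \frac{23}{38} \left(-27\right) = - \frac{621}{38}$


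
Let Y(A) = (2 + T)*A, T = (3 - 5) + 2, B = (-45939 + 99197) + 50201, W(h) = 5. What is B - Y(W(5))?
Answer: 103449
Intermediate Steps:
B = 103459 (B = 53258 + 50201 = 103459)
T = 0 (T = -2 + 2 = 0)
Y(A) = 2*A (Y(A) = (2 + 0)*A = 2*A)
B - Y(W(5)) = 103459 - 2*5 = 103459 - 1*10 = 103459 - 10 = 103449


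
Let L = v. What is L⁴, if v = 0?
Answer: 0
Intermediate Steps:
L = 0
L⁴ = 0⁴ = 0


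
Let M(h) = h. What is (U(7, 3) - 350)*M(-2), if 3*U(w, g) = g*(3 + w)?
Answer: 680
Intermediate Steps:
U(w, g) = g*(3 + w)/3 (U(w, g) = (g*(3 + w))/3 = g*(3 + w)/3)
(U(7, 3) - 350)*M(-2) = ((1/3)*3*(3 + 7) - 350)*(-2) = ((1/3)*3*10 - 350)*(-2) = (10 - 350)*(-2) = -340*(-2) = 680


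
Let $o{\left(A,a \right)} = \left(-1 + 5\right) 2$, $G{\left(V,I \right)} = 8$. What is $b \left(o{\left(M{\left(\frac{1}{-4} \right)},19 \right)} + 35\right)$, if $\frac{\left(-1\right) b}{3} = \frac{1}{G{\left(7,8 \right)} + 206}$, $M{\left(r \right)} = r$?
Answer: $- \frac{129}{214} \approx -0.6028$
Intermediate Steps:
$o{\left(A,a \right)} = 8$ ($o{\left(A,a \right)} = 4 \cdot 2 = 8$)
$b = - \frac{3}{214}$ ($b = - \frac{3}{8 + 206} = - \frac{3}{214} \approx -0.014019$)
$b \left(o{\left(M{\left(\frac{1}{-4} \right)},19 \right)} + 35\right) = - \frac{3 \left(8 + 35\right)}{214} = \left(- \frac{3}{214}\right) 43 = - \frac{129}{214}$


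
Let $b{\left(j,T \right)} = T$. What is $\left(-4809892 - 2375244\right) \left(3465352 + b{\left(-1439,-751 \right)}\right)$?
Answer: $-24893629370736$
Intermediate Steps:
$\left(-4809892 - 2375244\right) \left(3465352 + b{\left(-1439,-751 \right)}\right) = \left(-4809892 - 2375244\right) \left(3465352 - 751\right) = \left(-7185136\right) 3464601 = -24893629370736$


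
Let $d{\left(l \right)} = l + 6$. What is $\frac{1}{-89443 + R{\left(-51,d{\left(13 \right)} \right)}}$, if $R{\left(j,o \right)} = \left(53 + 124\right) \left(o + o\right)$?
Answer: $- \frac{1}{82717} \approx -1.2089 \cdot 10^{-5}$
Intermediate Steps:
$d{\left(l \right)} = 6 + l$
$R{\left(j,o \right)} = 354 o$ ($R{\left(j,o \right)} = 177 \cdot 2 o = 354 o$)
$\frac{1}{-89443 + R{\left(-51,d{\left(13 \right)} \right)}} = \frac{1}{-89443 + 354 \left(6 + 13\right)} = \frac{1}{-89443 + 354 \cdot 19} = \frac{1}{-89443 + 6726} = \frac{1}{-82717} = - \frac{1}{82717}$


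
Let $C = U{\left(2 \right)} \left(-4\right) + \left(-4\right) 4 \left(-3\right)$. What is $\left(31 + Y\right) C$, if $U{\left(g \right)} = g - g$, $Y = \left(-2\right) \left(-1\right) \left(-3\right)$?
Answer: $1200$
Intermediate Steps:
$Y = -6$ ($Y = 2 \left(-3\right) = -6$)
$U{\left(g \right)} = 0$
$C = 48$ ($C = 0 \left(-4\right) + \left(-4\right) 4 \left(-3\right) = 0 - -48 = 0 + 48 = 48$)
$\left(31 + Y\right) C = \left(31 - 6\right) 48 = 25 \cdot 48 = 1200$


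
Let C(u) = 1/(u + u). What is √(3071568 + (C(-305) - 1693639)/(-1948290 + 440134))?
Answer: √3845614969942899870610/35383660 ≈ 1752.6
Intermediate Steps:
C(u) = 1/(2*u)
√(3071568 + (C(-305) - 1693639)/(-1948290 + 440134)) = √(3071568 + ((½)/(-305) - 1693639)/(-1948290 + 440134)) = √(3071568 + ((½)*(-1/305) - 1693639)/(-1508156)) = √(3071568 + (-1/610 - 1693639)*(-1/1508156)) = √(3071568 - 1033119791/610*(-1/1508156)) = √(3071568 + 1033119791/919975160) = √(2825767295370671/919975160) = √3845614969942899870610/35383660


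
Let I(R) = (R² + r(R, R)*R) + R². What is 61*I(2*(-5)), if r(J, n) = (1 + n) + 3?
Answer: 15860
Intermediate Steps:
r(J, n) = 4 + n
I(R) = 2*R² + R*(4 + R) (I(R) = (R² + (4 + R)*R) + R² = (R² + R*(4 + R)) + R² = 2*R² + R*(4 + R))
61*I(2*(-5)) = 61*((2*(-5))*(4 + 3*(2*(-5)))) = 61*(-10*(4 + 3*(-10))) = 61*(-10*(4 - 30)) = 61*(-10*(-26)) = 61*260 = 15860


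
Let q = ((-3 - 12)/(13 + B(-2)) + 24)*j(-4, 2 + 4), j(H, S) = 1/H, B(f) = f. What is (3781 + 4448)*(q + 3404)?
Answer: 1230457683/44 ≈ 2.7965e+7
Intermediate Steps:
j(H, S) = 1/H
q = -249/44 (q = ((-3 - 12)/(13 - 2) + 24)/(-4) = (-15/11 + 24)*(-¼) = (249/11)*(-¼) = -249/44 ≈ -5.6591)
(3781 + 4448)*(q + 3404) = (3781 + 4448)*(-249/44 + 3404) = 8229*(149527/44) = 1230457683/44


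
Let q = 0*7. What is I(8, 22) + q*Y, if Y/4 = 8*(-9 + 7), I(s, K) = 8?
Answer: 8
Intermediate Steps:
q = 0
Y = -64 (Y = 4*(8*(-9 + 7)) = 4*(8*(-2)) = 4*(-16) = -64)
I(8, 22) + q*Y = 8 + 0*(-64) = 8 + 0 = 8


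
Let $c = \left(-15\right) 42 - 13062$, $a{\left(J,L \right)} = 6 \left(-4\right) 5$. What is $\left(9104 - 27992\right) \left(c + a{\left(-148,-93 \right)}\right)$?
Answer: $260881056$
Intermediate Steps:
$a{\left(J,L \right)} = -120$ ($a{\left(J,L \right)} = \left(-24\right) 5 = -120$)
$c = -13692$ ($c = -630 - 13062 = -13692$)
$\left(9104 - 27992\right) \left(c + a{\left(-148,-93 \right)}\right) = \left(9104 - 27992\right) \left(-13692 - 120\right) = \left(-18888\right) \left(-13812\right) = 260881056$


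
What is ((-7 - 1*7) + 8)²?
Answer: 36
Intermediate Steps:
((-7 - 1*7) + 8)² = ((-7 - 7) + 8)² = (-14 + 8)² = (-6)² = 36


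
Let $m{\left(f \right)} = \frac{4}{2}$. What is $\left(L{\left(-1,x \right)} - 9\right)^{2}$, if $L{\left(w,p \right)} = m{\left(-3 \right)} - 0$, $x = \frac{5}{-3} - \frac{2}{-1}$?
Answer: $49$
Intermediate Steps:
$m{\left(f \right)} = 2$ ($m{\left(f \right)} = 4 \cdot \frac{1}{2} = 2$)
$x = \frac{1}{3}$ ($x = 5 \left(- \frac{1}{3}\right) - -2 = - \frac{5}{3} + 2 = \frac{1}{3} \approx 0.33333$)
$L{\left(w,p \right)} = 2$ ($L{\left(w,p \right)} = 2 - 0 = 2 + 0 = 2$)
$\left(L{\left(-1,x \right)} - 9\right)^{2} = \left(2 - 9\right)^{2} = \left(-7\right)^{2} = 49$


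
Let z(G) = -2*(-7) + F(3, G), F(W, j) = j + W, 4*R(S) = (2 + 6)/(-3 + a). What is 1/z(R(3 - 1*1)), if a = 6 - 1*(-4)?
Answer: 7/121 ≈ 0.057851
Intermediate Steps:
a = 10 (a = 6 + 4 = 10)
R(S) = 2/7 (R(S) = ((2 + 6)/(-3 + 10))/4 = (8/7)/4 = (8*(1/7))/4 = (1/4)*(8/7) = 2/7)
F(W, j) = W + j
z(G) = 17 + G (z(G) = -2*(-7) + (3 + G) = 14 + (3 + G) = 17 + G)
1/z(R(3 - 1*1)) = 1/(17 + 2/7) = 1/(121/7) = 7/121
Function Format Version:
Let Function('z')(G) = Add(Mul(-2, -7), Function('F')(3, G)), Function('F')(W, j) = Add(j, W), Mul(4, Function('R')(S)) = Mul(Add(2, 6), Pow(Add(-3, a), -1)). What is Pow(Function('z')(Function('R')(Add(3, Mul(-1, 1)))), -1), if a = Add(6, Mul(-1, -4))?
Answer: Rational(7, 121) ≈ 0.057851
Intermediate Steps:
a = 10 (a = Add(6, 4) = 10)
Function('R')(S) = Rational(2, 7) (Function('R')(S) = Mul(Rational(1, 4), Mul(Add(2, 6), Pow(Add(-3, 10), -1))) = Mul(Rational(1, 4), Mul(8, Pow(7, -1))) = Mul(Rational(1, 4), Mul(8, Rational(1, 7))) = Mul(Rational(1, 4), Rational(8, 7)) = Rational(2, 7))
Function('F')(W, j) = Add(W, j)
Function('z')(G) = Add(17, G) (Function('z')(G) = Add(Mul(-2, -7), Add(3, G)) = Add(14, Add(3, G)) = Add(17, G))
Pow(Function('z')(Function('R')(Add(3, Mul(-1, 1)))), -1) = Pow(Add(17, Rational(2, 7)), -1) = Pow(Rational(121, 7), -1) = Rational(7, 121)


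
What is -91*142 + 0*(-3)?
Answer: -12922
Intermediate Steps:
-91*142 + 0*(-3) = -12922 + 0 = -12922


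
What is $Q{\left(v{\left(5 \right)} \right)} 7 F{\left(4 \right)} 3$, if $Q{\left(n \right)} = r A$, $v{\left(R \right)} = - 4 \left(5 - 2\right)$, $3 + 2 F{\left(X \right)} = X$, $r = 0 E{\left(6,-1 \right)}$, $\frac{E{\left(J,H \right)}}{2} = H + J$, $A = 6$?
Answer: $0$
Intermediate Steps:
$E{\left(J,H \right)} = 2 H + 2 J$ ($E{\left(J,H \right)} = 2 \left(H + J\right) = 2 H + 2 J$)
$r = 0$ ($r = 0 \left(2 \left(-1\right) + 2 \cdot 6\right) = 0 \left(-2 + 12\right) = 0 \cdot 10 = 0$)
$F{\left(X \right)} = - \frac{3}{2} + \frac{X}{2}$
$v{\left(R \right)} = -12$ ($v{\left(R \right)} = \left(-4\right) 3 = -12$)
$Q{\left(n \right)} = 0$ ($Q{\left(n \right)} = 0 \cdot 6 = 0$)
$Q{\left(v{\left(5 \right)} \right)} 7 F{\left(4 \right)} 3 = 0 \cdot 7 \left(- \frac{3}{2} + \frac{1}{2} \cdot 4\right) 3 = 0 \cdot 7 \left(- \frac{3}{2} + 2\right) 3 = 0 \cdot 7 \cdot \frac{1}{2} \cdot 3 = 0 \cdot \frac{7}{2} \cdot 3 = 0 \cdot \frac{21}{2} = 0$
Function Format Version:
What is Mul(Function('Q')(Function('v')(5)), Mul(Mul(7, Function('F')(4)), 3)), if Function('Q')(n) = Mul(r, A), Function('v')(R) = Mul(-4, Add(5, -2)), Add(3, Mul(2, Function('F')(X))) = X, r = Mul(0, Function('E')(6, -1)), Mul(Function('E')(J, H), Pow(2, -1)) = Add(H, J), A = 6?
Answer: 0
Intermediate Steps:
Function('E')(J, H) = Add(Mul(2, H), Mul(2, J)) (Function('E')(J, H) = Mul(2, Add(H, J)) = Add(Mul(2, H), Mul(2, J)))
r = 0 (r = Mul(0, Add(Mul(2, -1), Mul(2, 6))) = Mul(0, Add(-2, 12)) = Mul(0, 10) = 0)
Function('F')(X) = Add(Rational(-3, 2), Mul(Rational(1, 2), X))
Function('v')(R) = -12 (Function('v')(R) = Mul(-4, 3) = -12)
Function('Q')(n) = 0 (Function('Q')(n) = Mul(0, 6) = 0)
Mul(Function('Q')(Function('v')(5)), Mul(Mul(7, Function('F')(4)), 3)) = Mul(0, Mul(Mul(7, Add(Rational(-3, 2), Mul(Rational(1, 2), 4))), 3)) = Mul(0, Mul(Mul(7, Add(Rational(-3, 2), 2)), 3)) = Mul(0, Mul(Mul(7, Rational(1, 2)), 3)) = Mul(0, Mul(Rational(7, 2), 3)) = Mul(0, Rational(21, 2)) = 0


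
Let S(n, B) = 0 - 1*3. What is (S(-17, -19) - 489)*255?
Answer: -125460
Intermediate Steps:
S(n, B) = -3 (S(n, B) = 0 - 3 = -3)
(S(-17, -19) - 489)*255 = (-3 - 489)*255 = -492*255 = -125460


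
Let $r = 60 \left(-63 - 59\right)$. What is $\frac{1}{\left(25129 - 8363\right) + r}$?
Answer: $\frac{1}{9446} \approx 0.00010586$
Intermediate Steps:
$r = -7320$ ($r = 60 \left(-122\right) = -7320$)
$\frac{1}{\left(25129 - 8363\right) + r} = \frac{1}{\left(25129 - 8363\right) - 7320} = \frac{1}{16766 - 7320} = \frac{1}{9446}$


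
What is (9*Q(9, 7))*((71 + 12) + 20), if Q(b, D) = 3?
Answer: 2781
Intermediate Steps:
(9*Q(9, 7))*((71 + 12) + 20) = (9*3)*((71 + 12) + 20) = 27*(83 + 20) = 27*103 = 2781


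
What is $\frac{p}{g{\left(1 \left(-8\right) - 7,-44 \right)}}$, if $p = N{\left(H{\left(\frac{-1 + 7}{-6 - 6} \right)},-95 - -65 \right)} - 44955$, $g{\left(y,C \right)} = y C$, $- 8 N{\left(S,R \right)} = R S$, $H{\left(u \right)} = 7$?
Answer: $- \frac{11981}{176} \approx -68.074$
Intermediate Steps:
$N{\left(S,R \right)} = - \frac{R S}{8}$
$g{\left(y,C \right)} = C y$
$p = - \frac{179715}{4}$ ($p = \left(- \frac{1}{8}\right) \left(-95 - -65\right) 7 - 44955 = \left(- \frac{1}{8}\right) \left(-95 + 65\right) 7 - 44955 = \left(- \frac{1}{8}\right) \left(-30\right) 7 - 44955 = \frac{105}{4} - 44955 = - \frac{179715}{4} \approx -44929.0$)
$\frac{p}{g{\left(1 \left(-8\right) - 7,-44 \right)}} = - \frac{179715}{4 \left(- 44 \left(1 \left(-8\right) - 7\right)\right)} = - \frac{179715}{4 \left(- 44 \left(-8 - 7\right)\right)} = - \frac{179715}{4 \left(\left(-44\right) \left(-15\right)\right)} = - \frac{179715}{4 \cdot 660} = \left(- \frac{179715}{4}\right) \frac{1}{660} = - \frac{11981}{176}$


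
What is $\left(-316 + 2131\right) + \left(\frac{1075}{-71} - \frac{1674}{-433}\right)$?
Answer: $\frac{55451924}{30743} \approx 1803.7$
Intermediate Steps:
$\left(-316 + 2131\right) + \left(\frac{1075}{-71} - \frac{1674}{-433}\right) = 1815 + \left(1075 \left(- \frac{1}{71}\right) - - \frac{1674}{433}\right) = 1815 + \left(- \frac{1075}{71} + \frac{1674}{433}\right) = 1815 - \frac{346621}{30743} = \frac{55451924}{30743}$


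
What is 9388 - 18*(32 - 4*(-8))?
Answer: 8236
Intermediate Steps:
9388 - 18*(32 - 4*(-8)) = 9388 - 18*(32 + 32) = 9388 - 18*64 = 9388 - 1152 = 8236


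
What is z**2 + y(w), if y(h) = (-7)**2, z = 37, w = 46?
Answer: 1418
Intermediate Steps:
y(h) = 49
z**2 + y(w) = 37**2 + 49 = 1369 + 49 = 1418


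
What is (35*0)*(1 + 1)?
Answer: 0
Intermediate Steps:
(35*0)*(1 + 1) = 0*2 = 0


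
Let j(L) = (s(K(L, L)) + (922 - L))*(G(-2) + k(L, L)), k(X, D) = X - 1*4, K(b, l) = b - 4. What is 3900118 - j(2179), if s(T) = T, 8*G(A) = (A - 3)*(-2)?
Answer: 3804641/2 ≈ 1.9023e+6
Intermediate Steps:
G(A) = ¾ - A/4 (G(A) = ((A - 3)*(-2))/8 = ((-3 + A)*(-2))/8 = (6 - 2*A)/8 = ¾ - A/4)
K(b, l) = -4 + b
k(X, D) = -4 + X (k(X, D) = X - 4 = -4 + X)
j(L) = -5049/2 + 918*L (j(L) = ((-4 + L) + (922 - L))*((¾ - ¼*(-2)) + (-4 + L)) = 918*((¾ + ½) + (-4 + L)) = 918*(5/4 + (-4 + L)) = 918*(-11/4 + L) = -5049/2 + 918*L)
3900118 - j(2179) = 3900118 - (-5049/2 + 918*2179) = 3900118 - (-5049/2 + 2000322) = 3900118 - 1*3995595/2 = 3900118 - 3995595/2 = 3804641/2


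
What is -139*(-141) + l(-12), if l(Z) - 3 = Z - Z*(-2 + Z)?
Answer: 19422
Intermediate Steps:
l(Z) = 3 + Z - Z*(-2 + Z) (l(Z) = 3 + (Z - Z*(-2 + Z)) = 3 + Z - Z*(-2 + Z))
-139*(-141) + l(-12) = -139*(-141) + (3 - 1*(-12)**2 + 3*(-12)) = 19599 + (3 - 1*144 - 36) = 19599 + (3 - 144 - 36) = 19599 - 177 = 19422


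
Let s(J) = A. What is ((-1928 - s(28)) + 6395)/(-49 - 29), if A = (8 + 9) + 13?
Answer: -1479/26 ≈ -56.885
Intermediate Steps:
A = 30 (A = 17 + 13 = 30)
s(J) = 30
((-1928 - s(28)) + 6395)/(-49 - 29) = ((-1928 - 1*30) + 6395)/(-49 - 29) = ((-1928 - 30) + 6395)/(-78) = -(-1958 + 6395)/78 = -1/78*4437 = -1479/26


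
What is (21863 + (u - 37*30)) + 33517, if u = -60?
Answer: 54210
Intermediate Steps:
(21863 + (u - 37*30)) + 33517 = (21863 + (-60 - 37*30)) + 33517 = (21863 + (-60 - 1110)) + 33517 = (21863 - 1170) + 33517 = 20693 + 33517 = 54210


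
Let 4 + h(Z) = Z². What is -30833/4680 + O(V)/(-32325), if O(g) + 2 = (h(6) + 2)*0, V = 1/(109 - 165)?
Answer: -66444491/10085400 ≈ -6.5882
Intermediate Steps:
h(Z) = -4 + Z²
V = -1/56 (V = 1/(-56) = -1/56 ≈ -0.017857)
O(g) = -2 (O(g) = -2 + ((-4 + 6²) + 2)*0 = -2 + ((-4 + 36) + 2)*0 = -2 + (32 + 2)*0 = -2 + 34*0 = -2 + 0 = -2)
-30833/4680 + O(V)/(-32325) = -30833/4680 - 2/(-32325) = -30833*1/4680 - 2*(-1/32325) = -30833/4680 + 2/32325 = -66444491/10085400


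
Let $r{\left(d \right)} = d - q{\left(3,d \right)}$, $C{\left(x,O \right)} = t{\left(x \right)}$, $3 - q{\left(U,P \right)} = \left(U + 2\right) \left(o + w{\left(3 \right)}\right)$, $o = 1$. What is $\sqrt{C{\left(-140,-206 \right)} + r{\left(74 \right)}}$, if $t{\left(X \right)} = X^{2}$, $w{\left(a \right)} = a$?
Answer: $\sqrt{19691} \approx 140.32$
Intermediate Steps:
$q{\left(U,P \right)} = -5 - 4 U$ ($q{\left(U,P \right)} = 3 - \left(U + 2\right) \left(1 + 3\right) = 3 - \left(2 + U\right) 4 = 3 - \left(8 + 4 U\right) = -5 - 4 U$)
$C{\left(x,O \right)} = x^{2}$
$r{\left(d \right)} = 17 + d$ ($r{\left(d \right)} = d - \left(-5 - 12\right) = d - -17 = d + 17 = 17 + d$)
$\sqrt{C{\left(-140,-206 \right)} + r{\left(74 \right)}} = \sqrt{\left(-140\right)^{2} + \left(17 + 74\right)} = \sqrt{19600 + 91} = \sqrt{19691}$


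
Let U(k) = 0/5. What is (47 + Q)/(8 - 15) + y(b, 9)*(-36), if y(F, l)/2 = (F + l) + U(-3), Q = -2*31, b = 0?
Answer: -4521/7 ≈ -645.86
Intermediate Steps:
U(k) = 0 (U(k) = 0*(⅕) = 0)
Q = -62
y(F, l) = 2*F + 2*l (y(F, l) = 2*((F + l) + 0) = 2*(F + l) = 2*F + 2*l)
(47 + Q)/(8 - 15) + y(b, 9)*(-36) = (47 - 62)/(8 - 15) + (2*0 + 2*9)*(-36) = -15/(-7) + (0 + 18)*(-36) = -15*(-⅐) + 18*(-36) = 15/7 - 648 = -4521/7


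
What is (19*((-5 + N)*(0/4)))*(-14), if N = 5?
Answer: 0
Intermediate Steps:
(19*((-5 + N)*(0/4)))*(-14) = (19*((-5 + 5)*(0/4)))*(-14) = (19*(0*(0*(¼))))*(-14) = (19*(0*0))*(-14) = (19*0)*(-14) = 0*(-14) = 0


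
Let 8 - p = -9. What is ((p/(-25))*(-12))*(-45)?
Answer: -1836/5 ≈ -367.20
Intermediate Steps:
p = 17 (p = 8 - 1*(-9) = 8 + 9 = 17)
((p/(-25))*(-12))*(-45) = ((17/(-25))*(-12))*(-45) = ((17*(-1/25))*(-12))*(-45) = -17/25*(-12)*(-45) = (204/25)*(-45) = -1836/5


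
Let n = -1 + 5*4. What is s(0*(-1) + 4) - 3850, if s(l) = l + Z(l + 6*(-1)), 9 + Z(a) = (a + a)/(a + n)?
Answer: -65539/17 ≈ -3855.2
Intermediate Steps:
n = 19 (n = -1 + 20 = 19)
Z(a) = -9 + 2*a/(19 + a) (Z(a) = -9 + (a + a)/(a + 19) = -9 + (2*a)/(19 + a) = -9 + 2*a/(19 + a))
s(l) = l + (-129 - 7*l)/(13 + l) (s(l) = l + (-171 - 7*(l + 6*(-1)))/(19 + (l + 6*(-1))) = l + (-171 - 7*(l - 6))/(19 + (l - 6)) = l + (-171 - 7*(-6 + l))/(19 + (-6 + l)) = l + (-171 + (42 - 7*l))/(13 + l) = l + (-129 - 7*l)/(13 + l))
s(0*(-1) + 4) - 3850 = (-129 + (0*(-1) + 4)² + 6*(0*(-1) + 4))/(13 + (0*(-1) + 4)) - 3850 = (-129 + (0 + 4)² + 6*(0 + 4))/(13 + (0 + 4)) - 3850 = (-129 + 4² + 6*4)/(13 + 4) - 3850 = (-129 + 16 + 24)/17 - 3850 = (1/17)*(-89) - 3850 = -89/17 - 3850 = -65539/17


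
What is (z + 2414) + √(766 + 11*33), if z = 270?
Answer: 2684 + √1129 ≈ 2717.6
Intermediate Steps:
(z + 2414) + √(766 + 11*33) = (270 + 2414) + √(766 + 11*33) = 2684 + √(766 + 363) = 2684 + √1129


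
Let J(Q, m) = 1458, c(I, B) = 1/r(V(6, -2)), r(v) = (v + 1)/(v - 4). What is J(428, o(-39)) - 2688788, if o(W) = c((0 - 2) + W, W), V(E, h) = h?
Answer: -2687330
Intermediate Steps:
r(v) = (1 + v)/(-4 + v)
c(I, B) = 6 (c(I, B) = 1/((1 - 2)/(-4 - 2)) = 1/(-1/(-6)) = 1/(-⅙*(-1)) = 1/(⅙) = 6)
o(W) = 6
J(428, o(-39)) - 2688788 = 1458 - 2688788 = -2687330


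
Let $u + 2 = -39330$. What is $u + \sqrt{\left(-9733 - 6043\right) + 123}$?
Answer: $-39332 + i \sqrt{15653} \approx -39332.0 + 125.11 i$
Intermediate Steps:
$u = -39332$ ($u = -2 - 39330 = -39332$)
$u + \sqrt{\left(-9733 - 6043\right) + 123} = -39332 + \sqrt{\left(-9733 - 6043\right) + 123} = -39332 + \sqrt{-15776 + 123} = -39332 + \sqrt{-15653} = -39332 + i \sqrt{15653}$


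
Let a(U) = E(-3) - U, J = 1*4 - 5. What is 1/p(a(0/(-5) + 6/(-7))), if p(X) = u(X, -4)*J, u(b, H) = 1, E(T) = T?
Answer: -1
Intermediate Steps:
J = -1 (J = 4 - 5 = -1)
a(U) = -3 - U
p(X) = -1 (p(X) = 1*(-1) = -1)
1/p(a(0/(-5) + 6/(-7))) = 1/(-1) = -1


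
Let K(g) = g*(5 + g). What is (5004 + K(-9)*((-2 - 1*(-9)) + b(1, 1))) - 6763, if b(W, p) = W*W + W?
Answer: -1435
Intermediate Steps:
b(W, p) = W + W² (b(W, p) = W² + W = W + W²)
(5004 + K(-9)*((-2 - 1*(-9)) + b(1, 1))) - 6763 = (5004 + (-9*(5 - 9))*((-2 - 1*(-9)) + 1*(1 + 1))) - 6763 = (5004 + (-9*(-4))*((-2 + 9) + 1*2)) - 6763 = (5004 + 36*(7 + 2)) - 6763 = (5004 + 36*9) - 6763 = (5004 + 324) - 6763 = 5328 - 6763 = -1435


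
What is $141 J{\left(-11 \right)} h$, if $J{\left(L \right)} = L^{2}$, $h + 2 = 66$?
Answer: $1091904$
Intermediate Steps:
$h = 64$ ($h = -2 + 66 = 64$)
$141 J{\left(-11 \right)} h = 141 \left(-11\right)^{2} \cdot 64 = 141 \cdot 121 \cdot 64 = 17061 \cdot 64 = 1091904$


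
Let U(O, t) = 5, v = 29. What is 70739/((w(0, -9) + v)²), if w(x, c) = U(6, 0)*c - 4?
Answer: 70739/400 ≈ 176.85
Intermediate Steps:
w(x, c) = -4 + 5*c (w(x, c) = 5*c - 4 = -4 + 5*c)
70739/((w(0, -9) + v)²) = 70739/(((-4 + 5*(-9)) + 29)²) = 70739/(((-4 - 45) + 29)²) = 70739/((-49 + 29)²) = 70739/((-20)²) = 70739/400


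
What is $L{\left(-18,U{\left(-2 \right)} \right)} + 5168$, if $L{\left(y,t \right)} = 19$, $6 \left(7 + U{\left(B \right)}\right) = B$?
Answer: $5187$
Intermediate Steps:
$U{\left(B \right)} = -7 + \frac{B}{6}$
$L{\left(-18,U{\left(-2 \right)} \right)} + 5168 = 19 + 5168 = 5187$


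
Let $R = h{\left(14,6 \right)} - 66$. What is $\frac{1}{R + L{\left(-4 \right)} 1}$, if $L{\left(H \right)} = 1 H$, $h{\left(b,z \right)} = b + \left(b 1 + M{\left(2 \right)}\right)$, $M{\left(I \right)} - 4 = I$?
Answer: $- \frac{1}{36} \approx -0.027778$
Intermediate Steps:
$M{\left(I \right)} = 4 + I$
$h{\left(b,z \right)} = 6 + 2 b$ ($h{\left(b,z \right)} = b + \left(b 1 + \left(4 + 2\right)\right) = b + \left(b + 6\right) = b + \left(6 + b\right) = 6 + 2 b$)
$L{\left(H \right)} = H$
$R = -32$ ($R = \left(6 + 2 \cdot 14\right) - 66 = \left(6 + 28\right) - 66 = 34 - 66 = -32$)
$\frac{1}{R + L{\left(-4 \right)} 1} = \frac{1}{-32 - 4} = \frac{1}{-36} = - \frac{1}{36}$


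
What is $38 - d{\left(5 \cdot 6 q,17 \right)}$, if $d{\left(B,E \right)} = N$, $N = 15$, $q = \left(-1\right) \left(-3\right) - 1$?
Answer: $23$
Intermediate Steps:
$q = 2$ ($q = 3 - 1 = 2$)
$d{\left(B,E \right)} = 15$
$38 - d{\left(5 \cdot 6 q,17 \right)} = 38 - 15 = 23$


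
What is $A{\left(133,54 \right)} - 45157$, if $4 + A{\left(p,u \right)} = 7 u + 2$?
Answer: $-44781$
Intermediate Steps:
$A{\left(p,u \right)} = -2 + 7 u$ ($A{\left(p,u \right)} = -4 + \left(7 u + 2\right) = -4 + \left(2 + 7 u\right) = -2 + 7 u$)
$A{\left(133,54 \right)} - 45157 = \left(-2 + 7 \cdot 54\right) - 45157 = \left(-2 + 378\right) - 45157 = 376 - 45157 = -44781$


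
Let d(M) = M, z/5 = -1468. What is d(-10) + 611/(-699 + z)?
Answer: -81001/8039 ≈ -10.076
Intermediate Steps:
z = -7340 (z = 5*(-1468) = -7340)
d(-10) + 611/(-699 + z) = -10 + 611/(-699 - 7340) = -10 + 611/(-8039) = -10 - 1/8039*611 = -10 - 611/8039 = -81001/8039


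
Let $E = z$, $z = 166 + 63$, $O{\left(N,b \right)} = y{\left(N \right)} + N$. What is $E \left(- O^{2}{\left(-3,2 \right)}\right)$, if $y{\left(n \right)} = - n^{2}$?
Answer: $-32976$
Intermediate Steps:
$O{\left(N,b \right)} = N - N^{2}$ ($O{\left(N,b \right)} = - N^{2} + N = N - N^{2}$)
$z = 229$
$E = 229$
$E \left(- O^{2}{\left(-3,2 \right)}\right) = 229 \left(- \left(- 3 \left(1 - -3\right)\right)^{2}\right) = 229 \left(- \left(- 3 \left(1 + 3\right)\right)^{2}\right) = 229 \left(- \left(\left(-3\right) 4\right)^{2}\right) = 229 \left(- \left(-12\right)^{2}\right) = 229 \left(\left(-1\right) 144\right) = 229 \left(-144\right) = -32976$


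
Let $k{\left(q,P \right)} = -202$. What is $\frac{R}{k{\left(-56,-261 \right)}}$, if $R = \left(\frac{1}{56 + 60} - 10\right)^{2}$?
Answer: $- \frac{1343281}{2718112} \approx -0.4942$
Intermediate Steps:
$R = \frac{1343281}{13456}$ ($R = \left(\frac{1}{116} - 10\right)^{2} = \left(- \frac{1159}{116}\right)^{2} = \frac{1343281}{13456} \approx 99.828$)
$\frac{R}{k{\left(-56,-261 \right)}} = \frac{1343281}{13456 \left(-202\right)} = \frac{1343281}{13456} \left(- \frac{1}{202}\right) = - \frac{1343281}{2718112}$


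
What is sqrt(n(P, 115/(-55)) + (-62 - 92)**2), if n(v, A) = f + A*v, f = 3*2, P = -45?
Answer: sqrt(2881747)/11 ≈ 154.32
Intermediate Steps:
f = 6
n(v, A) = 6 + A*v
sqrt(n(P, 115/(-55)) + (-62 - 92)**2) = sqrt((6 + (115/(-55))*(-45)) + (-62 - 92)**2) = sqrt((6 + (115*(-1/55))*(-45)) + (-154)**2) = sqrt((6 - 23/11*(-45)) + 23716) = sqrt((6 + 1035/11) + 23716) = sqrt(1101/11 + 23716) = sqrt(261977/11) = sqrt(2881747)/11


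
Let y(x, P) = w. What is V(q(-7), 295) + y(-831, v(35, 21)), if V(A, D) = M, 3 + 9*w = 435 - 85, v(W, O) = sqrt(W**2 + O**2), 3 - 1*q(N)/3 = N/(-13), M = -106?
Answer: -607/9 ≈ -67.444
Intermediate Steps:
q(N) = 9 + 3*N/13 (q(N) = 9 - 3*N/(-13) = 9 - 3*N*(-1)/13 = 9 - (-3)*N/13 = 9 + 3*N/13)
v(W, O) = sqrt(O**2 + W**2)
w = 347/9 (w = -1/3 + (435 - 85)/9 = -1/3 + (1/9)*350 = -1/3 + 350/9 = 347/9 ≈ 38.556)
V(A, D) = -106
y(x, P) = 347/9
V(q(-7), 295) + y(-831, v(35, 21)) = -106 + 347/9 = -607/9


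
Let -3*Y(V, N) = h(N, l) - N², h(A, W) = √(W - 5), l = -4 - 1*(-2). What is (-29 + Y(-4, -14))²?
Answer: (109 - I*√7)²/9 ≈ 1319.3 - 64.086*I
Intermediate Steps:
l = -2 (l = -4 + 2 = -2)
h(A, W) = √(-5 + W)
Y(V, N) = N²/3 - I*√7/3 (Y(V, N) = -(√(-5 - 2) - N²)/3 = -(√(-7) - N²)/3 = -(I*√7 - N²)/3 = -(-N² + I*√7)/3 = N²/3 - I*√7/3)
(-29 + Y(-4, -14))² = (-29 + ((⅓)*(-14)² - I*√7/3))² = (-29 + ((⅓)*196 - I*√7/3))² = (-29 + (196/3 - I*√7/3))² = (109/3 - I*√7/3)²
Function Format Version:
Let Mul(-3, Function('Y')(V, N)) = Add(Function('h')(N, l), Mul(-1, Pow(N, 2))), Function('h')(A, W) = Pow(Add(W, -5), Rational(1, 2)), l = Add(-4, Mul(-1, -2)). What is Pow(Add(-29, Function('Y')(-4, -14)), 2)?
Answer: Mul(Rational(1, 9), Pow(Add(109, Mul(-1, I, Pow(7, Rational(1, 2)))), 2)) ≈ Add(1319.3, Mul(-64.086, I))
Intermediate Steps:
l = -2 (l = Add(-4, 2) = -2)
Function('h')(A, W) = Pow(Add(-5, W), Rational(1, 2))
Function('Y')(V, N) = Add(Mul(Rational(1, 3), Pow(N, 2)), Mul(Rational(-1, 3), I, Pow(7, Rational(1, 2)))) (Function('Y')(V, N) = Mul(Rational(-1, 3), Add(Pow(Add(-5, -2), Rational(1, 2)), Mul(-1, Pow(N, 2)))) = Mul(Rational(-1, 3), Add(Pow(-7, Rational(1, 2)), Mul(-1, Pow(N, 2)))) = Mul(Rational(-1, 3), Add(Mul(I, Pow(7, Rational(1, 2))), Mul(-1, Pow(N, 2)))) = Mul(Rational(-1, 3), Add(Mul(-1, Pow(N, 2)), Mul(I, Pow(7, Rational(1, 2))))) = Add(Mul(Rational(1, 3), Pow(N, 2)), Mul(Rational(-1, 3), I, Pow(7, Rational(1, 2)))))
Pow(Add(-29, Function('Y')(-4, -14)), 2) = Pow(Add(-29, Add(Mul(Rational(1, 3), Pow(-14, 2)), Mul(Rational(-1, 3), I, Pow(7, Rational(1, 2))))), 2) = Pow(Add(-29, Add(Mul(Rational(1, 3), 196), Mul(Rational(-1, 3), I, Pow(7, Rational(1, 2))))), 2) = Pow(Add(-29, Add(Rational(196, 3), Mul(Rational(-1, 3), I, Pow(7, Rational(1, 2))))), 2) = Pow(Add(Rational(109, 3), Mul(Rational(-1, 3), I, Pow(7, Rational(1, 2)))), 2)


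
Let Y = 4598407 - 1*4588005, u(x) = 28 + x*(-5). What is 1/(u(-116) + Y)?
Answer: 1/11010 ≈ 9.0827e-5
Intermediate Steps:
u(x) = 28 - 5*x
Y = 10402 (Y = 4598407 - 4588005 = 10402)
1/(u(-116) + Y) = 1/((28 - 5*(-116)) + 10402) = 1/((28 + 580) + 10402) = 1/(608 + 10402) = 1/11010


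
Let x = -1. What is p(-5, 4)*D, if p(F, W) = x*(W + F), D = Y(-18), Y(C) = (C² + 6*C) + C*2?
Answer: 180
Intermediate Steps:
Y(C) = C² + 8*C (Y(C) = (C² + 6*C) + 2*C = C² + 8*C)
D = 180 (D = -18*(8 - 18) = -18*(-10) = 180)
p(F, W) = -F - W (p(F, W) = -(W + F) = -(F + W) = -F - W)
p(-5, 4)*D = (-1*(-5) - 1*4)*180 = (5 - 4)*180 = 1*180 = 180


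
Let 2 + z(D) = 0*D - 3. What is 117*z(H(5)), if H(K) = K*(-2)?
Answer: -585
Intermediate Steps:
H(K) = -2*K
z(D) = -5 (z(D) = -2 + (0*D - 3) = -2 + (0 - 3) = -2 - 3 = -5)
117*z(H(5)) = 117*(-5) = -585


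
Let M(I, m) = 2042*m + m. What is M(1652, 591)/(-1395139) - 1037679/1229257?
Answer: -2931927324522/1714984381723 ≈ -1.7096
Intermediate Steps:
M(I, m) = 2043*m
M(1652, 591)/(-1395139) - 1037679/1229257 = (2043*591)/(-1395139) - 1037679/1229257 = 1207413*(-1/1395139) - 1037679*1/1229257 = -1207413/1395139 - 1037679/1229257 = -2931927324522/1714984381723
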